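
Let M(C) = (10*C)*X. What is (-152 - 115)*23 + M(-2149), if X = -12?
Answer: 251739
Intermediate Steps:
M(C) = -120*C (M(C) = (10*C)*(-12) = -120*C)
(-152 - 115)*23 + M(-2149) = (-152 - 115)*23 - 120*(-2149) = -267*23 + 257880 = -6141 + 257880 = 251739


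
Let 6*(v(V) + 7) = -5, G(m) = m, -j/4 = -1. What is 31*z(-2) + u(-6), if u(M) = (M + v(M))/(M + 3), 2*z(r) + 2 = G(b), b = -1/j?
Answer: -2179/72 ≈ -30.264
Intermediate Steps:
j = 4 (j = -4*(-1) = 4)
b = -1/4 ≈ -0.25000
z(r) = -9/8 (z(r) = -1 + (1/2)*(-1/4) = -1 - 1/8 = -9/8)
v(V) = -47/6 (v(V) = -7 + (1/6)*(-5) = -7 - 5/6 = -47/6)
u(M) = (-47/6 + M)/(3 + M) (u(M) = (M - 47/6)/(M + 3) = (-47/6 + M)/(3 + M))
31*z(-2) + u(-6) = 31*(-9/8) + (-47/6 - 6)/(3 - 6) = -279/8 - 83/6/(-3) = -279/8 - 1/3*(-83/6) = -279/8 + 83/18 = -2179/72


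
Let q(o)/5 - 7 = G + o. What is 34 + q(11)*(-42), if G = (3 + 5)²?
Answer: -17186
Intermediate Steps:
G = 64 (G = 8² = 64)
q(o) = 355 + 5*o (q(o) = 35 + 5*(64 + o) = 35 + (320 + 5*o) = 355 + 5*o)
34 + q(11)*(-42) = 34 + (355 + 5*11)*(-42) = 34 + (355 + 55)*(-42) = 34 + 410*(-42) = 34 - 17220 = -17186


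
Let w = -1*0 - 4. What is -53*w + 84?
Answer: 296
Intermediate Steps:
w = -4 (w = 0 - 4 = -4)
-53*w + 84 = -53*(-4) + 84 = 212 + 84 = 296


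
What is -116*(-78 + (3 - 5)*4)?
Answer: 9976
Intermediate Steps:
-116*(-78 + (3 - 5)*4) = -116*(-78 - 2*4) = -116*(-78 - 8) = -116*(-86) = 9976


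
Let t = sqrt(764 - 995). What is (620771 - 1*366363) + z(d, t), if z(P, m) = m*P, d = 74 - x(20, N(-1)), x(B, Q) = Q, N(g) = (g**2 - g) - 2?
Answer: 254408 + 74*I*sqrt(231) ≈ 2.5441e+5 + 1124.7*I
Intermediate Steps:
N(g) = -2 + g**2 - g
t = I*sqrt(231) (t = sqrt(-231) = I*sqrt(231) ≈ 15.199*I)
d = 74 (d = 74 - (-2 + (-1)**2 - 1*(-1)) = 74 - (-2 + 1 + 1) = 74 - 1*0 = 74 + 0 = 74)
z(P, m) = P*m
(620771 - 1*366363) + z(d, t) = (620771 - 1*366363) + 74*(I*sqrt(231)) = (620771 - 366363) + 74*I*sqrt(231) = 254408 + 74*I*sqrt(231)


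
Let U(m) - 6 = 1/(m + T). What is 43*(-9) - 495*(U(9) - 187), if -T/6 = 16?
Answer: 2587197/29 ≈ 89214.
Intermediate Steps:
T = -96 (T = -6*16 = -96)
U(m) = 6 + 1/(-96 + m) (U(m) = 6 + 1/(m - 96) = 6 + 1/(-96 + m))
43*(-9) - 495*(U(9) - 187) = 43*(-9) - 495*((-575 + 6*9)/(-96 + 9) - 187) = -387 - 495*((-575 + 54)/(-87) - 187) = -387 - 495*(-1/87*(-521) - 187) = -387 - 495*(521/87 - 187) = -387 - 495*(-15748/87) = -387 + 2598420/29 = 2587197/29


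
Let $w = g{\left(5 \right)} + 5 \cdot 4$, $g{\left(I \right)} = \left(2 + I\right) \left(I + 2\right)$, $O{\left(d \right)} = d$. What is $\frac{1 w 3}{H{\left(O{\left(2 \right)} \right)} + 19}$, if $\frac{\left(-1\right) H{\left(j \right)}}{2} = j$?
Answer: $\frac{69}{5} \approx 13.8$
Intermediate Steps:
$g{\left(I \right)} = \left(2 + I\right)^{2}$ ($g{\left(I \right)} = \left(2 + I\right) \left(2 + I\right) = \left(2 + I\right)^{2}$)
$H{\left(j \right)} = - 2 j$
$w = 69$ ($w = \left(2 + 5\right)^{2} + 5 \cdot 4 = 7^{2} + 20 = 49 + 20 = 69$)
$\frac{1 w 3}{H{\left(O{\left(2 \right)} \right)} + 19} = \frac{1 \cdot 69 \cdot 3}{\left(-2\right) 2 + 19} = \frac{1 \cdot 207}{-4 + 19} = \frac{207}{15} = 207 \cdot \frac{1}{15} = \frac{69}{5}$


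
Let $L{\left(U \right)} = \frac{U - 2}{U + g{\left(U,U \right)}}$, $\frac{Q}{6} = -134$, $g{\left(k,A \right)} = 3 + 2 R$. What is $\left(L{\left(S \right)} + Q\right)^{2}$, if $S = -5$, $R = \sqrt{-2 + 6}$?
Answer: $\frac{2608225}{4} \approx 6.5206 \cdot 10^{5}$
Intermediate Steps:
$R = 2$ ($R = \sqrt{4} = 2$)
$g{\left(k,A \right)} = 7$ ($g{\left(k,A \right)} = 3 + 2 \cdot 2 = 3 + 4 = 7$)
$Q = -804$ ($Q = 6 \left(-134\right) = -804$)
$L{\left(U \right)} = \frac{-2 + U}{7 + U}$ ($L{\left(U \right)} = \frac{U - 2}{U + 7} = \frac{-2 + U}{7 + U}$)
$\left(L{\left(S \right)} + Q\right)^{2} = \left(\frac{-2 - 5}{7 - 5} - 804\right)^{2} = \left(\frac{1}{2} \left(-7\right) - 804\right)^{2} = \left(- \frac{7}{2} - 804\right)^{2} = \left(- \frac{1615}{2}\right)^{2} = \frac{2608225}{4}$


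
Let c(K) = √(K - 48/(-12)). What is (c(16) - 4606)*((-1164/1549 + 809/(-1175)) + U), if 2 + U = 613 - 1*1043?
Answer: 77311537618/38725 - 1577786482*√5/1820075 ≈ 1.9945e+6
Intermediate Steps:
c(K) = √(4 + K) (c(K) = √(K - 48*(-1/12)) = √(K + 4) = √(4 + K))
U = -432 (U = -2 + (613 - 1*1043) = -2 + (613 - 1043) = -2 - 430 = -432)
(c(16) - 4606)*((-1164/1549 + 809/(-1175)) + U) = (√(4 + 16) - 4606)*((-1164/1549 + 809/(-1175)) - 432) = (√20 - 4606)*((-1164*1/1549 + 809*(-1/1175)) - 432) = (2*√5 - 4606)*((-1164/1549 - 809/1175) - 432) = (-4606 + 2*√5)*(-2620841/1820075 - 432) = (-4606 + 2*√5)*(-788893241/1820075) = 77311537618/38725 - 1577786482*√5/1820075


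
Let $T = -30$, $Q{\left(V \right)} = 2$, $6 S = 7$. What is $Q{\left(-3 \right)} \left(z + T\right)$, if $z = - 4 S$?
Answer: $- \frac{208}{3} \approx -69.333$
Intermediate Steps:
$S = \frac{7}{6}$ ($S = \frac{1}{6} \cdot 7 = \frac{7}{6} \approx 1.1667$)
$z = - \frac{14}{3}$ ($z = \left(-4\right) \frac{7}{6} = - \frac{14}{3} \approx -4.6667$)
$Q{\left(-3 \right)} \left(z + T\right) = 2 \left(- \frac{14}{3} - 30\right) = 2 \left(- \frac{104}{3}\right) = - \frac{208}{3}$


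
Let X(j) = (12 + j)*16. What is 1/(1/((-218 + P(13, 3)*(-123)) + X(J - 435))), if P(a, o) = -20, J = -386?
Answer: -10702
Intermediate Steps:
X(j) = 192 + 16*j
1/(1/((-218 + P(13, 3)*(-123)) + X(J - 435))) = 1/(1/((-218 - 20*(-123)) + (192 + 16*(-386 - 435)))) = 1/(1/((-218 + 2460) + (192 + 16*(-821)))) = 1/(1/(2242 + (192 - 13136))) = 1/(1/(2242 - 12944)) = 1/(1/(-10702)) = 1/(-1/10702) = -10702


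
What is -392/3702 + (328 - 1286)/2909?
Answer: -2343422/5384559 ≈ -0.43521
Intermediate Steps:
-392/3702 + (328 - 1286)/2909 = -392*1/3702 - 958*1/2909 = -196/1851 - 958/2909 = -2343422/5384559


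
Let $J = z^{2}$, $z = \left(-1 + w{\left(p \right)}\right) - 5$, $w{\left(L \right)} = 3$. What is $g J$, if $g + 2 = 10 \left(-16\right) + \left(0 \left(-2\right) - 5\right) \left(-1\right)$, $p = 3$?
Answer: $-1413$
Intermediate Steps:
$z = -3$ ($z = \left(-1 + 3\right) - 5 = 2 - 5 = -3$)
$J = 9$ ($J = \left(-3\right)^{2} = 9$)
$g = -157$ ($g = -2 + \left(10 \left(-16\right) + \left(0 \left(-2\right) - 5\right) \left(-1\right)\right) = -2 - \left(160 - \left(0 - 5\right) \left(-1\right)\right) = -2 - 155 = -157$)
$g J = \left(-157\right) 9 = -1413$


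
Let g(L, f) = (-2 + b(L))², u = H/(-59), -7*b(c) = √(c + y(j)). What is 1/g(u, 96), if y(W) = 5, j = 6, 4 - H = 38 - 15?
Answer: 170569/(826 + √18526)² ≈ 0.18427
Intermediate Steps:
H = -19 (H = 4 - (38 - 15) = 4 - 1*23 = 4 - 23 = -19)
b(c) = -√(5 + c)/7 (b(c) = -√(c + 5)/7 = -√(5 + c)/7)
u = 19/59 (u = -19/(-59) = -19*(-1/59) = 19/59 ≈ 0.32203)
g(L, f) = (-2 - √(5 + L)/7)²
1/g(u, 96) = 1/((14 + √(5 + 19/59))²/49) = 1/((14 + √(314/59))²/49) = 1/((14 + √18526/59)²/49) = 49/(14 + √18526/59)²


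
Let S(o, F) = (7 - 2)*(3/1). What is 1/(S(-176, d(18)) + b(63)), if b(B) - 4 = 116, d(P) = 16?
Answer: 1/135 ≈ 0.0074074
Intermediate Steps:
b(B) = 120 (b(B) = 4 + 116 = 120)
S(o, F) = 15 (S(o, F) = 5*(3*1) = 5*3 = 15)
1/(S(-176, d(18)) + b(63)) = 1/(15 + 120) = 1/135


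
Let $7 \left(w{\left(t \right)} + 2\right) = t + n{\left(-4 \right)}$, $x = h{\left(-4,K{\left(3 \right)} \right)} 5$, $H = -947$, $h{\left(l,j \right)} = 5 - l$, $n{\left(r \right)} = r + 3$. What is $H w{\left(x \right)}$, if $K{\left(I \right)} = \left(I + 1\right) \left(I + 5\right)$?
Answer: $- \frac{28410}{7} \approx -4058.6$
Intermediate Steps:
$K{\left(I \right)} = \left(1 + I\right) \left(5 + I\right)$
$n{\left(r \right)} = 3 + r$
$x = 45$ ($x = \left(5 - -4\right) 5 = \left(5 + 4\right) 5 = 9 \cdot 5 = 45$)
$w{\left(t \right)} = - \frac{15}{7} + \frac{t}{7}$ ($w{\left(t \right)} = -2 + \frac{t + \left(3 - 4\right)}{7} = -2 + \frac{t - 1}{7} = -2 + \frac{-1 + t}{7} = -2 + \left(- \frac{1}{7} + \frac{t}{7}\right) = - \frac{15}{7} + \frac{t}{7}$)
$H w{\left(x \right)} = - 947 \left(- \frac{15}{7} + \frac{1}{7} \cdot 45\right) = - 947 \left(- \frac{15}{7} + \frac{45}{7}\right) = \left(-947\right) \frac{30}{7} = - \frac{28410}{7}$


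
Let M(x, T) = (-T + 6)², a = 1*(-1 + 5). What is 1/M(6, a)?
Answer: ¼ ≈ 0.25000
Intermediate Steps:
a = 4 (a = 1*4 = 4)
M(x, T) = (6 - T)²
1/M(6, a) = 1/((-6 + 4)²) = 1/((-2)²) = 1/4 = ¼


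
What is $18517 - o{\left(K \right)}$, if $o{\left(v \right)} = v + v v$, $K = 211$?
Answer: $-26215$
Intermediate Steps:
$o{\left(v \right)} = v + v^{2}$
$18517 - o{\left(K \right)} = 18517 - 211 \left(1 + 211\right) = 18517 - 211 \cdot 212 = 18517 - 44732 = -26215$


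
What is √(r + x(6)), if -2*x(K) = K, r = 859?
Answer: 2*√214 ≈ 29.257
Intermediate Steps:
x(K) = -K/2
√(r + x(6)) = √(859 - ½*6) = √(859 - 3) = √856 = 2*√214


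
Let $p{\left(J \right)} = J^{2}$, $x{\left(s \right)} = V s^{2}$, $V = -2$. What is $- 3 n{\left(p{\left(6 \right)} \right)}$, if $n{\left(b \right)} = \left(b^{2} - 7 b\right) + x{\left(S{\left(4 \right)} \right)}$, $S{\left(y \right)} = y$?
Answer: $-3036$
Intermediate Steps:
$x{\left(s \right)} = - 2 s^{2}$
$n{\left(b \right)} = -32 + b^{2} - 7 b$ ($n{\left(b \right)} = \left(b^{2} - 7 b\right) - 2 \cdot 4^{2} = \left(b^{2} - 7 b\right) - 32 = -32 + b^{2} - 7 b$)
$- 3 n{\left(p{\left(6 \right)} \right)} = - 3 \left(-32 + \left(6^{2}\right)^{2} - 7 \cdot 6^{2}\right) = - 3 \left(-32 + 36^{2} - 252\right) = - 3 \left(-32 + 1296 - 252\right) = \left(-3\right) 1012 = -3036$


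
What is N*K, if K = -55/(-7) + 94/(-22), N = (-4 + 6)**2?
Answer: 1104/77 ≈ 14.338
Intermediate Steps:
N = 4 (N = 2**2 = 4)
K = 276/77 (K = -55*(-1/7) + 94*(-1/22) = 55/7 - 47/11 = 276/77 ≈ 3.5844)
N*K = 4*(276/77) = 1104/77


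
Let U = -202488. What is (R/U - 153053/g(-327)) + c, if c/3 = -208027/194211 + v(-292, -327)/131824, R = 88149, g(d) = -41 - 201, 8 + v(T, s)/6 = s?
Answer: 2829418646516795/4500027022491 ≈ 628.76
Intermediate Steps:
v(T, s) = -48 + 6*s
g(d) = -242
c = -13906657679/4266945144 (c = 3*(-208027/194211 + (-48 + 6*(-327))/131824) = 3*(-208027*1/194211 + (-48 - 1962)*(1/131824)) = 3*(-208027/194211 - 2010*1/131824) = 3*(-208027/194211 - 1005/65912) = 3*(-13906657679/12800835432) = -13906657679/4266945144 ≈ -3.2592)
(R/U - 153053/g(-327)) + c = (88149/(-202488) - 153053/(-242)) - 13906657679/4266945144 = (88149*(-1/202488) - 153053*(-1/242)) - 13906657679/4266945144 = (-29383/67496 + 153053/242) - 13906657679/4266945144 = 469243391/742456 - 13906657679/4266945144 = 2829418646516795/4500027022491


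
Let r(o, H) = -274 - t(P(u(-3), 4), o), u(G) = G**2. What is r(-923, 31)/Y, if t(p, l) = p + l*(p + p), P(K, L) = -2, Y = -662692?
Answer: 991/165673 ≈ 0.0059817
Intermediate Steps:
t(p, l) = p + 2*l*p (t(p, l) = p + l*(2*p) = p + 2*l*p)
r(o, H) = -272 + 4*o (r(o, H) = -274 - (-2)*(1 + 2*o) = -274 - (-2 - 4*o) = -274 + (2 + 4*o) = -272 + 4*o)
r(-923, 31)/Y = (-272 + 4*(-923))/(-662692) = (-272 - 3692)*(-1/662692) = -3964*(-1/662692) = 991/165673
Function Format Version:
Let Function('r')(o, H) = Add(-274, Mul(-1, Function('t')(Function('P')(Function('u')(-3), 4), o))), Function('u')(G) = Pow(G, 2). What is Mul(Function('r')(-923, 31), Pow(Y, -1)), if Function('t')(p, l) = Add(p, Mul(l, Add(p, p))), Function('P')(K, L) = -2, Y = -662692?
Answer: Rational(991, 165673) ≈ 0.0059817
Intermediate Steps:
Function('t')(p, l) = Add(p, Mul(2, l, p)) (Function('t')(p, l) = Add(p, Mul(l, Mul(2, p))) = Add(p, Mul(2, l, p)))
Function('r')(o, H) = Add(-272, Mul(4, o)) (Function('r')(o, H) = Add(-274, Mul(-1, Mul(-2, Add(1, Mul(2, o))))) = Add(-274, Mul(-1, Add(-2, Mul(-4, o)))) = Add(-274, Add(2, Mul(4, o))) = Add(-272, Mul(4, o)))
Mul(Function('r')(-923, 31), Pow(Y, -1)) = Mul(Add(-272, Mul(4, -923)), Pow(-662692, -1)) = Mul(Add(-272, -3692), Rational(-1, 662692)) = Mul(-3964, Rational(-1, 662692)) = Rational(991, 165673)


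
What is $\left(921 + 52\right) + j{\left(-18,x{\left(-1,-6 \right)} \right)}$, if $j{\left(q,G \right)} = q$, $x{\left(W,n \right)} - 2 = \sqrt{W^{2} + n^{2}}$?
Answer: $955$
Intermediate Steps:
$x{\left(W,n \right)} = 2 + \sqrt{W^{2} + n^{2}}$
$\left(921 + 52\right) + j{\left(-18,x{\left(-1,-6 \right)} \right)} = \left(921 + 52\right) - 18 = 973 - 18 = 955$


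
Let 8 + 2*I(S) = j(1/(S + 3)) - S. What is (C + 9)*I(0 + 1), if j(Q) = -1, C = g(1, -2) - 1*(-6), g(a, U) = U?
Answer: -65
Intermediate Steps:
C = 4 (C = -2 - 1*(-6) = -2 + 6 = 4)
I(S) = -9/2 - S/2 (I(S) = -4 + (-1 - S)/2 = -4 + (-1/2 - S/2) = -9/2 - S/2)
(C + 9)*I(0 + 1) = (4 + 9)*(-9/2 - (0 + 1)/2) = 13*(-9/2 - 1/2*1) = 13*(-9/2 - 1/2) = 13*(-5) = -65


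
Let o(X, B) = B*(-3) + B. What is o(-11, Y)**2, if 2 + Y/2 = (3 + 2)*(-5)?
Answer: 11664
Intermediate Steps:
Y = -54 (Y = -4 + 2*((3 + 2)*(-5)) = -4 + 2*(5*(-5)) = -4 + 2*(-25) = -4 - 50 = -54)
o(X, B) = -2*B (o(X, B) = -3*B + B = -2*B)
o(-11, Y)**2 = (-2*(-54))**2 = 108**2 = 11664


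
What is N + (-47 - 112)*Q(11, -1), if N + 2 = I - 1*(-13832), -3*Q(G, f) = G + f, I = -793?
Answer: 13567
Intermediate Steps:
Q(G, f) = -G/3 - f/3 (Q(G, f) = -(G + f)/3 = -G/3 - f/3)
N = 13037 (N = -2 + (-793 - 1*(-13832)) = -2 + (-793 + 13832) = -2 + 13039 = 13037)
N + (-47 - 112)*Q(11, -1) = 13037 + (-47 - 112)*(-⅓*11 - ⅓*(-1)) = 13037 - 159*(-11/3 + ⅓) = 13037 - 159*(-10/3) = 13037 + 530 = 13567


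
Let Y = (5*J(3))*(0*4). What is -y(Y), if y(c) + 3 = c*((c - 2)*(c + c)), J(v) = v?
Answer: 3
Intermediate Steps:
Y = 0 (Y = (5*3)*(0*4) = 15*0 = 0)
y(c) = -3 + 2*c²*(-2 + c) (y(c) = -3 + c*((c - 2)*(c + c)) = -3 + c*((-2 + c)*(2*c)) = -3 + c*(2*c*(-2 + c)) = -3 + 2*c²*(-2 + c))
-y(Y) = -(-3 - 4*0² + 2*0³) = -(-3 - 4*0 + 2*0) = -(-3 + 0 + 0) = -1*(-3) = 3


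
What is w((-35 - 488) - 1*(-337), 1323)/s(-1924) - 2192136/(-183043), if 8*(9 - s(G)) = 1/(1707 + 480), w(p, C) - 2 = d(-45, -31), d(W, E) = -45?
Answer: 207471936864/28822499909 ≈ 7.1983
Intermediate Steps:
w(p, C) = -43 (w(p, C) = 2 - 45 = -43)
s(G) = 157463/17496 (s(G) = 9 - 1/(8*(1707 + 480)) = 9 - ⅛/2187 = 9 - ⅛*1/2187 = 9 - 1/17496 = 157463/17496)
w((-35 - 488) - 1*(-337), 1323)/s(-1924) - 2192136/(-183043) = -43/157463/17496 - 2192136/(-183043) = -43*17496/157463 - 2192136*(-1/183043) = -752328/157463 + 2192136/183043 = 207471936864/28822499909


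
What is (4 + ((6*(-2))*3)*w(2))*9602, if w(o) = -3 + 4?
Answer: -307264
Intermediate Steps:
w(o) = 1
(4 + ((6*(-2))*3)*w(2))*9602 = (4 + ((6*(-2))*3)*1)*9602 = (4 - 12*3*1)*9602 = (4 - 36*1)*9602 = (4 - 36)*9602 = -32*9602 = -307264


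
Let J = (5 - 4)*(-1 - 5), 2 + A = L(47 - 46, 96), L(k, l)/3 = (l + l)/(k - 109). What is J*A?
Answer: 44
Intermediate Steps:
L(k, l) = 6*l/(-109 + k) (L(k, l) = 3*((l + l)/(k - 109)) = 3*((2*l)/(-109 + k)) = 3*(2*l/(-109 + k)) = 6*l/(-109 + k))
A = -22/3 (A = -2 + 6*96/(-109 + (47 - 46)) = -2 + 6*96/(-109 + 1) = -2 + 6*96/(-108) = -2 + 6*96*(-1/108) = -2 - 16/3 = -22/3 ≈ -7.3333)
J = -6 (J = 1*(-6) = -6)
J*A = -6*(-22/3) = 44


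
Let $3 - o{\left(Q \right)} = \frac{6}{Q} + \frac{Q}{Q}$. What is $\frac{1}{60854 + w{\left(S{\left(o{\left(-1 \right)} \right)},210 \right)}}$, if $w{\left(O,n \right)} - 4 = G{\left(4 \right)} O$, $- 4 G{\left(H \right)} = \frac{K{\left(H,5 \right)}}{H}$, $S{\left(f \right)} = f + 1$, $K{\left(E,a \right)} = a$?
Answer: $\frac{16}{973683} \approx 1.6432 \cdot 10^{-5}$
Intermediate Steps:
$o{\left(Q \right)} = 2 - \frac{6}{Q}$ ($o{\left(Q \right)} = 3 - \left(\frac{6}{Q} + \frac{Q}{Q}\right) = 3 - \left(\frac{6}{Q} + 1\right) = 3 - \left(1 + \frac{6}{Q}\right) = 2 - \frac{6}{Q}$)
$S{\left(f \right)} = 1 + f$
$G{\left(H \right)} = - \frac{5}{4 H}$ ($G{\left(H \right)} = - \frac{5 \frac{1}{H}}{4} = - \frac{5}{4 H}$)
$w{\left(O,n \right)} = 4 - \frac{5 O}{16}$ ($w{\left(O,n \right)} = 4 + - \frac{5}{4 \cdot 4} O = 4 + \left(- \frac{5}{4}\right) \frac{1}{4} O = 4 - \frac{5 O}{16}$)
$\frac{1}{60854 + w{\left(S{\left(o{\left(-1 \right)} \right)},210 \right)}} = \frac{1}{60854 + \left(4 - \frac{5 \left(1 - \left(-2 + \frac{6}{-1}\right)\right)}{16}\right)} = \frac{1}{60854 + \left(4 - \frac{5 \left(1 + \left(2 - -6\right)\right)}{16}\right)} = \frac{1}{60854 + \left(4 - \frac{5 \left(1 + \left(2 + 6\right)\right)}{16}\right)} = \frac{1}{60854 + \left(4 - \frac{5 \left(1 + 8\right)}{16}\right)} = \frac{1}{60854 + \left(4 - \frac{45}{16}\right)} = \frac{1}{60854 + \frac{19}{16}} = \frac{1}{\frac{973683}{16}} = \frac{16}{973683}$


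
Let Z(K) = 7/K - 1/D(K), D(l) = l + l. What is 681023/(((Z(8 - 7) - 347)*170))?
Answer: -681023/57885 ≈ -11.765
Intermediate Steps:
D(l) = 2*l
Z(K) = 13/(2*K) (Z(K) = 7/K - 1/(2*K) = 13/(2*K))
681023/(((Z(8 - 7) - 347)*170)) = 681023/(((13/(2*(8 - 7)) - 347)*170)) = 681023/((((13/2)/1 - 347)*170)) = 681023/((((13/2)*1 - 347)*170)) = 681023/(((13/2 - 347)*170)) = 681023/((-681/2*170)) = 681023/(-57885) = 681023*(-1/57885) = -681023/57885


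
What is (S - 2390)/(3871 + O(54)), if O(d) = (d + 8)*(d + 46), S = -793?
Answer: -1061/3357 ≈ -0.31606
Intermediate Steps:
O(d) = (8 + d)*(46 + d)
(S - 2390)/(3871 + O(54)) = (-793 - 2390)/(3871 + (368 + 54² + 54*54)) = -3183/(3871 + (368 + 2916 + 2916)) = -3183/(3871 + 6200) = -3183/10071 = -3183*1/10071 = -1061/3357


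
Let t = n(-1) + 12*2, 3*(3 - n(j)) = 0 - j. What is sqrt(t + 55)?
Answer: 7*sqrt(15)/3 ≈ 9.0370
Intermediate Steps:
n(j) = 3 + j/3 (n(j) = 3 - (0 - j)/3 = 3 - (-1)*j/3 = 3 + j/3)
t = 80/3 (t = (3 + (1/3)*(-1)) + 12*2 = (3 - 1/3) + 24 = 8/3 + 24 = 80/3 ≈ 26.667)
sqrt(t + 55) = sqrt(80/3 + 55) = sqrt(245/3) = 7*sqrt(15)/3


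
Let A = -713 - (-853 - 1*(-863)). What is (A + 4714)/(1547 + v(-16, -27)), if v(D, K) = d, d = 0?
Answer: 307/119 ≈ 2.5798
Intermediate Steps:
A = -723 (A = -713 - (-853 + 863) = -713 - 1*10 = -713 - 10 = -723)
v(D, K) = 0
(A + 4714)/(1547 + v(-16, -27)) = (-723 + 4714)/(1547 + 0) = 3991/1547 = 3991*(1/1547) = 307/119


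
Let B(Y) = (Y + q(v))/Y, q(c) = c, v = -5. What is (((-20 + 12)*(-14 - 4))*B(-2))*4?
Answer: 2016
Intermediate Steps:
B(Y) = (-5 + Y)/Y (B(Y) = (Y - 5)/Y = (-5 + Y)/Y)
(((-20 + 12)*(-14 - 4))*B(-2))*4 = (((-20 + 12)*(-14 - 4))*((-5 - 2)/(-2)))*4 = ((-8*(-18))*(-½*(-7)))*4 = (144*(7/2))*4 = 504*4 = 2016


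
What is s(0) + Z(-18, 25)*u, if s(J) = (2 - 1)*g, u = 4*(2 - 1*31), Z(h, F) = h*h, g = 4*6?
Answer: -37560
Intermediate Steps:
g = 24
Z(h, F) = h²
u = -116 (u = 4*(2 - 31) = 4*(-29) = -116)
s(J) = 24 (s(J) = (2 - 1)*24 = 1*24 = 24)
s(0) + Z(-18, 25)*u = 24 + (-18)²*(-116) = 24 + 324*(-116) = 24 - 37584 = -37560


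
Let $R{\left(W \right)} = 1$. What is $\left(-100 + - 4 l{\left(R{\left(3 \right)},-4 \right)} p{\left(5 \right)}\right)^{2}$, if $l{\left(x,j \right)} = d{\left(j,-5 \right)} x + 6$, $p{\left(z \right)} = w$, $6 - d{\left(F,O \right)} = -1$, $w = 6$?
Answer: $169744$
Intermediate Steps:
$d{\left(F,O \right)} = 7$ ($d{\left(F,O \right)} = 6 - -1 = 6 + 1 = 7$)
$p{\left(z \right)} = 6$
$l{\left(x,j \right)} = 6 + 7 x$ ($l{\left(x,j \right)} = 7 x + 6 = 6 + 7 x$)
$\left(-100 + - 4 l{\left(R{\left(3 \right)},-4 \right)} p{\left(5 \right)}\right)^{2} = \left(-100 + - 4 \left(6 + 7 \cdot 1\right) 6\right)^{2} = \left(-100 + - 4 \left(6 + 7\right) 6\right)^{2} = \left(-100 + \left(-4\right) 13 \cdot 6\right)^{2} = \left(-100 - 312\right)^{2} = \left(-412\right)^{2} = 169744$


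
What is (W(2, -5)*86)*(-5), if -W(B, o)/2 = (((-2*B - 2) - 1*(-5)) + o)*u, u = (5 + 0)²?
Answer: -129000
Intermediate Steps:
u = 25 (u = 5² = 25)
W(B, o) = -150 - 50*o + 100*B (W(B, o) = -2*(((-2*B - 2) - 1*(-5)) + o)*25 = -2*(((-2 - 2*B) + 5) + o)*25 = -2*((3 - 2*B) + o)*25 = -2*(3 + o - 2*B)*25 = -2*(75 - 50*B + 25*o) = -150 - 50*o + 100*B)
(W(2, -5)*86)*(-5) = ((-150 - 50*(-5) + 100*2)*86)*(-5) = ((-150 + 250 + 200)*86)*(-5) = (300*86)*(-5) = 25800*(-5) = -129000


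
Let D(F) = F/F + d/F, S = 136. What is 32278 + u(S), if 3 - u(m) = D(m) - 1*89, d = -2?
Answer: 2201093/68 ≈ 32369.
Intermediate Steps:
D(F) = 1 - 2/F (D(F) = F/F - 2/F = 1 - 2/F)
u(m) = 92 - (-2 + m)/m (u(m) = 3 - ((-2 + m)/m - 1*89) = 3 - ((-2 + m)/m - 89) = 3 - (-89 + (-2 + m)/m) = 3 + (89 - (-2 + m)/m) = 92 - (-2 + m)/m)
32278 + u(S) = 32278 + (91 + 2/136) = 32278 + (91 + 2*(1/136)) = 32278 + (91 + 1/68) = 32278 + 6189/68 = 2201093/68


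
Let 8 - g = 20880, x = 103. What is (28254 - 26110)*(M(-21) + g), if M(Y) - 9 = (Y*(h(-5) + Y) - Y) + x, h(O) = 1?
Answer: -43563936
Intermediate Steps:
g = -20872 (g = 8 - 1*20880 = 8 - 20880 = -20872)
M(Y) = 112 - Y + Y*(1 + Y) (M(Y) = 9 + ((Y*(1 + Y) - Y) + 103) = 9 + ((-Y + Y*(1 + Y)) + 103) = 9 + (103 - Y + Y*(1 + Y)) = 112 - Y + Y*(1 + Y))
(28254 - 26110)*(M(-21) + g) = (28254 - 26110)*((112 + (-21)²) - 20872) = 2144*((112 + 441) - 20872) = 2144*(553 - 20872) = 2144*(-20319) = -43563936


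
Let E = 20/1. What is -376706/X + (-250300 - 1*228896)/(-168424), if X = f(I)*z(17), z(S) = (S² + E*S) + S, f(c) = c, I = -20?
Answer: 4352346479/136002380 ≈ 32.002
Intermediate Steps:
E = 20 (E = 20*1 = 20)
z(S) = S² + 21*S (z(S) = (S² + 20*S) + S = S² + 21*S)
X = -12920 (X = -340*(21 + 17) = -340*38 = -20*646 = -12920)
-376706/X + (-250300 - 1*228896)/(-168424) = -376706/(-12920) + (-250300 - 1*228896)/(-168424) = -376706*(-1/12920) + (-250300 - 228896)*(-1/168424) = 188353/6460 - 479196*(-1/168424) = 188353/6460 + 119799/42106 = 4352346479/136002380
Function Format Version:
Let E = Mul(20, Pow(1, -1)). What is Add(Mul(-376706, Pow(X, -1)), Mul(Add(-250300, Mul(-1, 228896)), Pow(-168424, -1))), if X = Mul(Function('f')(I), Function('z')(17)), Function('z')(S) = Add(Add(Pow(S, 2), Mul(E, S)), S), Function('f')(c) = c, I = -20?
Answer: Rational(4352346479, 136002380) ≈ 32.002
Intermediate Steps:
E = 20 (E = Mul(20, 1) = 20)
Function('z')(S) = Add(Pow(S, 2), Mul(21, S)) (Function('z')(S) = Add(Add(Pow(S, 2), Mul(20, S)), S) = Add(Pow(S, 2), Mul(21, S)))
X = -12920 (X = Mul(-20, Mul(17, Add(21, 17))) = Mul(-20, Mul(17, 38)) = Mul(-20, 646) = -12920)
Add(Mul(-376706, Pow(X, -1)), Mul(Add(-250300, Mul(-1, 228896)), Pow(-168424, -1))) = Add(Mul(-376706, Pow(-12920, -1)), Mul(Add(-250300, Mul(-1, 228896)), Pow(-168424, -1))) = Add(Mul(-376706, Rational(-1, 12920)), Mul(Add(-250300, -228896), Rational(-1, 168424))) = Add(Rational(188353, 6460), Mul(-479196, Rational(-1, 168424))) = Add(Rational(188353, 6460), Rational(119799, 42106)) = Rational(4352346479, 136002380)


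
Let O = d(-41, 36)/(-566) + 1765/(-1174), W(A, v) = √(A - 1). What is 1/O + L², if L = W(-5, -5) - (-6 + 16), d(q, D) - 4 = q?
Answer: 22289351/238888 - 20*I*√6 ≈ 93.305 - 48.99*I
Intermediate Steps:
d(q, D) = 4 + q
W(A, v) = √(-1 + A)
O = -238888/166121 (O = (4 - 41)/(-566) + 1765/(-1174) = -37*(-1/566) + 1765*(-1/1174) = 37/566 - 1765/1174 = -238888/166121 ≈ -1.4380)
L = -10 + I*√6 (L = √(-1 - 5) - (-6 + 16) = √(-6) - 1*10 = I*√6 - 10 = -10 + I*√6 ≈ -10.0 + 2.4495*I)
1/O + L² = 1/(-238888/166121) + (-10 + I*√6)² = -166121/238888 + (-10 + I*√6)²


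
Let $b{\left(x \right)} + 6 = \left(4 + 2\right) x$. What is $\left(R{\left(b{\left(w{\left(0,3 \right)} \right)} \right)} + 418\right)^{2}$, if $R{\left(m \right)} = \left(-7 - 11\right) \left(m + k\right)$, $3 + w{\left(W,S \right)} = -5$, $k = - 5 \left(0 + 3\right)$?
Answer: $2755600$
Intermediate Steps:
$k = -15$ ($k = \left(-5\right) 3 = -15$)
$w{\left(W,S \right)} = -8$ ($w{\left(W,S \right)} = -3 - 5 = -8$)
$b{\left(x \right)} = -6 + 6 x$ ($b{\left(x \right)} = -6 + \left(4 + 2\right) x = -6 + 6 x$)
$R{\left(m \right)} = 270 - 18 m$ ($R{\left(m \right)} = \left(-7 - 11\right) \left(m - 15\right) = - 18 \left(-15 + m\right) = 270 - 18 m$)
$\left(R{\left(b{\left(w{\left(0,3 \right)} \right)} \right)} + 418\right)^{2} = \left(\left(270 - 18 \left(-6 + 6 \left(-8\right)\right)\right) + 418\right)^{2} = \left(\left(270 - 18 \left(-6 - 48\right)\right) + 418\right)^{2} = \left(\left(270 - -972\right) + 418\right)^{2} = \left(\left(270 + 972\right) + 418\right)^{2} = \left(1242 + 418\right)^{2} = 1660^{2} = 2755600$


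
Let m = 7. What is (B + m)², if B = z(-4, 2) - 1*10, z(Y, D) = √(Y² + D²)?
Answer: 29 - 12*√5 ≈ 2.1672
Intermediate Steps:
z(Y, D) = √(D² + Y²)
B = -10 + 2*√5 (B = √(2² + (-4)²) - 1*10 = √(4 + 16) - 10 = √20 - 10 = 2*√5 - 10 = -10 + 2*√5 ≈ -5.5279)
(B + m)² = ((-10 + 2*√5) + 7)² = (-3 + 2*√5)²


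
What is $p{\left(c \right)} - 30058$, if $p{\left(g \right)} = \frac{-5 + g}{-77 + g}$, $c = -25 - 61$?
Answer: $- \frac{4899363}{163} \approx -30057.0$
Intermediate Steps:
$c = -86$ ($c = -25 - 61 = -86$)
$p{\left(g \right)} = \frac{-5 + g}{-77 + g}$
$p{\left(c \right)} - 30058 = \frac{-5 - 86}{-77 - 86} - 30058 = \frac{1}{-163} \left(-91\right) - 30058 = \left(- \frac{1}{163}\right) \left(-91\right) - 30058 = \frac{91}{163} - 30058 = - \frac{4899363}{163}$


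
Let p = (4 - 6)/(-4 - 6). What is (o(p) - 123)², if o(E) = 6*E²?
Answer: 9418761/625 ≈ 15070.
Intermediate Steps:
p = ⅕ (p = -2/(-10) = -2*(-⅒) = ⅕ ≈ 0.20000)
(o(p) - 123)² = (6*(⅕)² - 123)² = (6*(1/25) - 123)² = (6/25 - 123)² = (-3069/25)² = 9418761/625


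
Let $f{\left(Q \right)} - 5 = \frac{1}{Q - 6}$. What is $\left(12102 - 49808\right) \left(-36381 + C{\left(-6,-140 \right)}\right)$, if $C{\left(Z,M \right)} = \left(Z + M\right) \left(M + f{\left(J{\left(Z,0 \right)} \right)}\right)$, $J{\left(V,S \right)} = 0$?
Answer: $\frac{1883037640}{3} \approx 6.2768 \cdot 10^{8}$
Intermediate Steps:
$f{\left(Q \right)} = 5 + \frac{1}{-6 + Q}$ ($f{\left(Q \right)} = 5 + \frac{1}{Q - 6} = 5 + \frac{1}{-6 + Q}$)
$C{\left(Z,M \right)} = \left(\frac{29}{6} + M\right) \left(M + Z\right)$ ($C{\left(Z,M \right)} = \left(Z + M\right) \left(M + \frac{-29 + 5 \cdot 0}{-6 + 0}\right) = \left(M + Z\right) \left(M + \frac{-29 + 0}{-6}\right) = \left(M + Z\right) \left(M - - \frac{29}{6}\right) = \left(M + Z\right) \left(M + \frac{29}{6}\right) = \left(M + Z\right) \left(\frac{29}{6} + M\right) = \left(\frac{29}{6} + M\right) \left(M + Z\right)$)
$\left(12102 - 49808\right) \left(-36381 + C{\left(-6,-140 \right)}\right) = \left(12102 - 49808\right) \left(-36381 + \left(\left(-140\right)^{2} + \frac{29}{6} \left(-140\right) + \frac{29}{6} \left(-6\right) - -840\right)\right) = - 37706 \left(-36381 + \left(19600 - \frac{2030}{3} - 29 + 840\right)\right) = - 37706 \left(-36381 + \frac{59203}{3}\right) = \left(-37706\right) \left(- \frac{49940}{3}\right) = \frac{1883037640}{3}$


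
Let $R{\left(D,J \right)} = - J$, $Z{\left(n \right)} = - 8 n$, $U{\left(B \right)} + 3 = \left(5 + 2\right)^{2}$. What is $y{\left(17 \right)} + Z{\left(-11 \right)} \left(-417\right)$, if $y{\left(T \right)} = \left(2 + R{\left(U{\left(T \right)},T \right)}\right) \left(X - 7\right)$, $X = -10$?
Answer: $-36441$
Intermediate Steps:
$U{\left(B \right)} = 46$ ($U{\left(B \right)} = -3 + \left(5 + 2\right)^{2} = -3 + 7^{2} = -3 + 49 = 46$)
$y{\left(T \right)} = -34 + 17 T$ ($y{\left(T \right)} = \left(2 - T\right) \left(-10 - 7\right) = \left(2 - T\right) \left(-17\right) = -34 + 17 T$)
$y{\left(17 \right)} + Z{\left(-11 \right)} \left(-417\right) = \left(-34 + 17 \cdot 17\right) + \left(-8\right) \left(-11\right) \left(-417\right) = \left(-34 + 289\right) + 88 \left(-417\right) = 255 - 36696 = -36441$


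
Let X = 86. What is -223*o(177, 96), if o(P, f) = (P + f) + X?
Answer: -80057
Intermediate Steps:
o(P, f) = 86 + P + f (o(P, f) = (P + f) + 86 = 86 + P + f)
-223*o(177, 96) = -223*(86 + 177 + 96) = -223*359 = -80057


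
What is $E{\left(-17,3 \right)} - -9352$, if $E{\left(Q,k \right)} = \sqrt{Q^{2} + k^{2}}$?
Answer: $9352 + \sqrt{298} \approx 9369.3$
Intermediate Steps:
$E{\left(-17,3 \right)} - -9352 = \sqrt{\left(-17\right)^{2} + 3^{2}} - -9352 = \sqrt{289 + 9} + 9352 = \sqrt{298} + 9352 = 9352 + \sqrt{298}$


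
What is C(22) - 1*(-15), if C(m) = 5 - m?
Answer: -2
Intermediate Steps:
C(22) - 1*(-15) = (5 - 1*22) - 1*(-15) = (5 - 22) + 15 = -17 + 15 = -2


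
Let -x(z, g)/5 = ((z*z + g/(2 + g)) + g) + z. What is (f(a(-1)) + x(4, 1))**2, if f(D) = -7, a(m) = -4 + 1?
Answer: 116281/9 ≈ 12920.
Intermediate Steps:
a(m) = -3
x(z, g) = -5*g - 5*z - 5*z**2 - 5*g/(2 + g) (x(z, g) = -5*(((z*z + g/(2 + g)) + g) + z) = -5*(((z**2 + g/(2 + g)) + g) + z) = -5*((g + z**2 + g/(2 + g)) + z) = -5*(g + z + z**2 + g/(2 + g)) = -5*g - 5*z - 5*z**2 - 5*g/(2 + g))
(f(a(-1)) + x(4, 1))**2 = (-7 + 5*(-1*1**2 - 3*1 - 2*4 - 2*4**2 - 1*1*4 - 1*1*4**2)/(2 + 1))**2 = (-7 + 5*(-1*1 - 3 - 8 - 2*16 - 4 - 1*1*16)/3)**2 = (-7 + 5*(1/3)*(-1 - 3 - 8 - 32 - 4 - 16))**2 = (-7 + 5*(1/3)*(-64))**2 = (-7 - 320/3)**2 = (-341/3)**2 = 116281/9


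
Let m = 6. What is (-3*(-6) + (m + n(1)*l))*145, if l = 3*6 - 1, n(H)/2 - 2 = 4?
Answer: 33060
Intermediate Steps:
n(H) = 12 (n(H) = 4 + 2*4 = 4 + 8 = 12)
l = 17 (l = 18 - 1 = 17)
(-3*(-6) + (m + n(1)*l))*145 = (-3*(-6) + (6 + 12*17))*145 = (18 + (6 + 204))*145 = (18 + 210)*145 = 228*145 = 33060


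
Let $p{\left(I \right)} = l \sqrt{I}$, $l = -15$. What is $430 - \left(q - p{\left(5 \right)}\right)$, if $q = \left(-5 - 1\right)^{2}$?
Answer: $394 - 15 \sqrt{5} \approx 360.46$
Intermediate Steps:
$p{\left(I \right)} = - 15 \sqrt{I}$
$q = 36$ ($q = \left(-6\right)^{2} = 36$)
$430 - \left(q - p{\left(5 \right)}\right) = 430 - \left(36 + 15 \sqrt{5}\right) = 394 - 15 \sqrt{5}$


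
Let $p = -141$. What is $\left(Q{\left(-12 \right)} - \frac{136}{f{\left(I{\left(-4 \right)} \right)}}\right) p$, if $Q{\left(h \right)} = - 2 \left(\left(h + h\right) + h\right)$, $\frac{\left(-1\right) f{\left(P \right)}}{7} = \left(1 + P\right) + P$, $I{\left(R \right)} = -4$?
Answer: $- \frac{478272}{49} \approx -9760.7$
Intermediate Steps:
$f{\left(P \right)} = -7 - 14 P$ ($f{\left(P \right)} = - 7 \left(\left(1 + P\right) + P\right) = - 7 \left(1 + 2 P\right) = -7 - 14 P$)
$Q{\left(h \right)} = - 6 h$ ($Q{\left(h \right)} = - 2 \left(2 h + h\right) = - 2 \cdot 3 h = - 6 h$)
$\left(Q{\left(-12 \right)} - \frac{136}{f{\left(I{\left(-4 \right)} \right)}}\right) p = \left(\left(-6\right) \left(-12\right) - \frac{136}{-7 - -56}\right) \left(-141\right) = \left(72 - \frac{136}{-7 + 56}\right) \left(-141\right) = \left(72 - \frac{136}{49}\right) \left(-141\right) = \frac{3392}{49} \left(-141\right) = - \frac{478272}{49}$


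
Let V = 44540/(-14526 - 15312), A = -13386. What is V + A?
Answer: -199728004/14919 ≈ -13388.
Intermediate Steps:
V = -22270/14919 (V = 44540/(-29838) = 44540*(-1/29838) = -22270/14919 ≈ -1.4927)
V + A = -22270/14919 - 13386 = -199728004/14919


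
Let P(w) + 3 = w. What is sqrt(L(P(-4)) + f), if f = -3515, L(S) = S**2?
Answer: I*sqrt(3466) ≈ 58.873*I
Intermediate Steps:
P(w) = -3 + w
sqrt(L(P(-4)) + f) = sqrt((-3 - 4)**2 - 3515) = sqrt((-7)**2 - 3515) = sqrt(49 - 3515) = sqrt(-3466) = I*sqrt(3466)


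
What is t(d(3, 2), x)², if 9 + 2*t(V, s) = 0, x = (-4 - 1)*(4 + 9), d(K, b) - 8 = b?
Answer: 81/4 ≈ 20.250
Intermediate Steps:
d(K, b) = 8 + b
x = -65 (x = -5*13 = -65)
t(V, s) = -9/2 (t(V, s) = -9/2 + (½)*0 = -9/2 + 0 = -9/2)
t(d(3, 2), x)² = (-9/2)² = 81/4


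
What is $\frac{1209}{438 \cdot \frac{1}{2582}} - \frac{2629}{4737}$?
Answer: $\frac{2464341284}{345801} \approx 7126.5$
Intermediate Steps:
$\frac{1209}{438 \cdot \frac{1}{2582}} - \frac{2629}{4737} = \frac{1209}{\frac{219}{1291}} - \frac{2629}{4737} = 1209 \cdot \frac{1291}{219} - \frac{2629}{4737} = \frac{520273}{73} - \frac{2629}{4737} = \frac{2464341284}{345801}$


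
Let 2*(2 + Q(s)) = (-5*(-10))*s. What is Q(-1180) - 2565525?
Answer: -2595027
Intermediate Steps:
Q(s) = -2 + 25*s (Q(s) = -2 + ((-5*(-10))*s)/2 = -2 + (50*s)/2 = -2 + 25*s)
Q(-1180) - 2565525 = (-2 + 25*(-1180)) - 2565525 = (-2 - 29500) - 2565525 = -29502 - 2565525 = -2595027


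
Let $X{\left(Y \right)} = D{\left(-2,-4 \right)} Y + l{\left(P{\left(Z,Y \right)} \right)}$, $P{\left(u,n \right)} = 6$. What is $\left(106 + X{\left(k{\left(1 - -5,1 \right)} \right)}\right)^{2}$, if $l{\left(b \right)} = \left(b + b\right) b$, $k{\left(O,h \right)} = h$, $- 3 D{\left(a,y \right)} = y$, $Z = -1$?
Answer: $\frac{289444}{9} \approx 32160.0$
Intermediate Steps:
$D{\left(a,y \right)} = - \frac{y}{3}$
$l{\left(b \right)} = 2 b^{2}$ ($l{\left(b \right)} = 2 b b = 2 b^{2}$)
$X{\left(Y \right)} = 72 + \frac{4 Y}{3}$ ($X{\left(Y \right)} = \left(- \frac{1}{3}\right) \left(-4\right) Y + 2 \cdot 6^{2} = \frac{4 Y}{3} + 2 \cdot 36 = \frac{4 Y}{3} + 72 = 72 + \frac{4 Y}{3}$)
$\left(106 + X{\left(k{\left(1 - -5,1 \right)} \right)}\right)^{2} = \left(106 + \left(72 + \frac{4}{3} \cdot 1\right)\right)^{2} = \left(106 + \left(72 + \frac{4}{3}\right)\right)^{2} = \left(106 + \frac{220}{3}\right)^{2} = \left(\frac{538}{3}\right)^{2} = \frac{289444}{9}$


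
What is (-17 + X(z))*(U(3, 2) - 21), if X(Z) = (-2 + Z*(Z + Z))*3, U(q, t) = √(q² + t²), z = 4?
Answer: -1533 + 73*√13 ≈ -1269.8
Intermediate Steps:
X(Z) = -6 + 6*Z² (X(Z) = (-2 + Z*(2*Z))*3 = (-2 + 2*Z²)*3 = -6 + 6*Z²)
(-17 + X(z))*(U(3, 2) - 21) = (-17 + (-6 + 6*4²))*(√(3² + 2²) - 21) = (-17 + (-6 + 6*16))*(√(9 + 4) - 21) = (-17 + (-6 + 96))*(√13 - 21) = (-17 + 90)*(-21 + √13) = 73*(-21 + √13) = -1533 + 73*√13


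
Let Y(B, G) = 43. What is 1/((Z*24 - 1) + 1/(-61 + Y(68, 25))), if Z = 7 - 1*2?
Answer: 18/2141 ≈ 0.0084073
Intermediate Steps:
Z = 5 (Z = 7 - 2 = 5)
1/((Z*24 - 1) + 1/(-61 + Y(68, 25))) = 1/((5*24 - 1) + 1/(-61 + 43)) = 1/((120 - 1) + 1/(-18)) = 1/(119 - 1/18) = 1/(2141/18) = 18/2141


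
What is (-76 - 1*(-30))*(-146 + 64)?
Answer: 3772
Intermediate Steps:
(-76 - 1*(-30))*(-146 + 64) = (-76 + 30)*(-82) = -46*(-82) = 3772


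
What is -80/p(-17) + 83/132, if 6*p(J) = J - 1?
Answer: 1201/44 ≈ 27.295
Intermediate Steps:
p(J) = -1/6 + J/6 (p(J) = (J - 1)/6 = (-1 + J)/6 = -1/6 + J/6)
-80/p(-17) + 83/132 = -80/(-1/6 + (1/6)*(-17)) + 83/132 = -80/(-1/6 - 17/6) + 83*(1/132) = -80/(-3) + 83/132 = -80*(-1/3) + 83/132 = 80/3 + 83/132 = 1201/44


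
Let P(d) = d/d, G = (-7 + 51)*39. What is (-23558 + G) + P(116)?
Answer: -21841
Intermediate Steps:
G = 1716 (G = 44*39 = 1716)
P(d) = 1
(-23558 + G) + P(116) = (-23558 + 1716) + 1 = -21842 + 1 = -21841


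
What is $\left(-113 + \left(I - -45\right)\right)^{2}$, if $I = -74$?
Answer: $20164$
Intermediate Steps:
$\left(-113 + \left(I - -45\right)\right)^{2} = \left(-113 - 29\right)^{2} = \left(-142\right)^{2} = 20164$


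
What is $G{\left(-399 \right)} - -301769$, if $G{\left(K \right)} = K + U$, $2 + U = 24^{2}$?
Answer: $301944$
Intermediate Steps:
$U = 574$ ($U = -2 + 24^{2} = -2 + 576 = 574$)
$G{\left(K \right)} = 574 + K$ ($G{\left(K \right)} = K + 574 = 574 + K$)
$G{\left(-399 \right)} - -301769 = \left(574 - 399\right) - -301769 = 175 + 301769 = 301944$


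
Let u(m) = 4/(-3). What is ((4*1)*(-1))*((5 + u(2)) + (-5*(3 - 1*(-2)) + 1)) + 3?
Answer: 253/3 ≈ 84.333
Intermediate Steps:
u(m) = -4/3 (u(m) = 4*(-1/3) = -4/3)
((4*1)*(-1))*((5 + u(2)) + (-5*(3 - 1*(-2)) + 1)) + 3 = ((4*1)*(-1))*((5 - 4/3) + (-5*(3 - 1*(-2)) + 1)) + 3 = (4*(-1))*(11/3 + (-5*(3 + 2) + 1)) + 3 = -4*(11/3 + (-5*5 + 1)) + 3 = -4*(11/3 + (-25 + 1)) + 3 = -4*(11/3 - 24) + 3 = -4*(-61/3) + 3 = 244/3 + 3 = 253/3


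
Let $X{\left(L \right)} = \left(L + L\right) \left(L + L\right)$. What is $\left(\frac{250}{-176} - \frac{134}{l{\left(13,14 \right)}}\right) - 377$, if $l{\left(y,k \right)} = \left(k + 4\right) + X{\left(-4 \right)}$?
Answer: $- \frac{1371237}{3608} \approx -380.05$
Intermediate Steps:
$X{\left(L \right)} = 4 L^{2}$ ($X{\left(L \right)} = 2 L 2 L = 4 L^{2}$)
$l{\left(y,k \right)} = 68 + k$ ($l{\left(y,k \right)} = \left(k + 4\right) + 4 \left(-4\right)^{2} = \left(4 + k\right) + 4 \cdot 16 = \left(4 + k\right) + 64 = 68 + k$)
$\left(\frac{250}{-176} - \frac{134}{l{\left(13,14 \right)}}\right) - 377 = \left(\frac{250}{-176} - \frac{134}{68 + 14}\right) - 377 = \left(250 \left(- \frac{1}{176}\right) - \frac{134}{82}\right) - 377 = \left(- \frac{125}{88} - \frac{67}{41}\right) - 377 = - \frac{11021}{3608} - 377 = - \frac{1371237}{3608}$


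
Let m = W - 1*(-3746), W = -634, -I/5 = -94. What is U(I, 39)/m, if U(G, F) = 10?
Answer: 5/1556 ≈ 0.0032134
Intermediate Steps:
I = 470 (I = -5*(-94) = 470)
m = 3112 (m = -634 - 1*(-3746) = -634 + 3746 = 3112)
U(I, 39)/m = 10/3112 = 10*(1/3112) = 5/1556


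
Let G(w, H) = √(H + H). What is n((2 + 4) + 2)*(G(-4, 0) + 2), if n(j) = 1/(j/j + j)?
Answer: 2/9 ≈ 0.22222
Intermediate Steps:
G(w, H) = √2*√H (G(w, H) = √(2*H) = √2*√H)
n(j) = 1/(1 + j)
n((2 + 4) + 2)*(G(-4, 0) + 2) = (√2*√0 + 2)/(1 + ((2 + 4) + 2)) = (√2*0 + 2)/(1 + (6 + 2)) = (0 + 2)/(1 + 8) = 2/9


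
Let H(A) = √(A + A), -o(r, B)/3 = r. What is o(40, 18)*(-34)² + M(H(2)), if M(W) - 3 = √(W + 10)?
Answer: -138717 + 2*√3 ≈ -1.3871e+5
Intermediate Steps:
o(r, B) = -3*r
H(A) = √2*√A (H(A) = √(2*A) = √2*√A)
M(W) = 3 + √(10 + W) (M(W) = 3 + √(W + 10) = 3 + √(10 + W))
o(40, 18)*(-34)² + M(H(2)) = -3*40*(-34)² + (3 + √(10 + √2*√2)) = -120*1156 + (3 + √(10 + 2)) = -138720 + (3 + √12) = -138720 + (3 + 2*√3) = -138717 + 2*√3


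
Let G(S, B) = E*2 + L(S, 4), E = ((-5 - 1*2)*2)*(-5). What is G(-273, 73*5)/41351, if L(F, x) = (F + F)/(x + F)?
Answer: 38206/11123419 ≈ 0.0034347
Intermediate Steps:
L(F, x) = 2*F/(F + x) (L(F, x) = (2*F)/(F + x) = 2*F/(F + x))
E = 70 (E = ((-5 - 2)*2)*(-5) = -7*2*(-5) = -14*(-5) = 70)
G(S, B) = 140 + 2*S/(4 + S) (G(S, B) = 70*2 + 2*S/(S + 4) = 140 + 2*S/(4 + S))
G(-273, 73*5)/41351 = (2*(280 + 71*(-273))/(4 - 273))/41351 = (2*(280 - 19383)/(-269))*(1/41351) = (2*(-1/269)*(-19103))*(1/41351) = (38206/269)*(1/41351) = 38206/11123419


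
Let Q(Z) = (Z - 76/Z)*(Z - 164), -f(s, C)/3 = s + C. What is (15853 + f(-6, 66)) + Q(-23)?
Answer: 445190/23 ≈ 19356.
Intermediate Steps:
f(s, C) = -3*C - 3*s (f(s, C) = -3*(s + C) = -3*(C + s) = -3*C - 3*s)
Q(Z) = (-164 + Z)*(Z - 76/Z) (Q(Z) = (Z - 76/Z)*(-164 + Z) = (-164 + Z)*(Z - 76/Z))
(15853 + f(-6, 66)) + Q(-23) = (15853 + (-3*66 - 3*(-6))) + (-76 + (-23)**2 - 164*(-23) + 12464/(-23)) = (15853 + (-198 + 18)) + (-76 + 529 + 3772 + 12464*(-1/23)) = (15853 - 180) + (-76 + 529 + 3772 - 12464/23) = 15673 + 84711/23 = 445190/23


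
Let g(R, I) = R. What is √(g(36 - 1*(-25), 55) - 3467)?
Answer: I*√3406 ≈ 58.361*I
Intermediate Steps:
√(g(36 - 1*(-25), 55) - 3467) = √((36 - 1*(-25)) - 3467) = √((36 + 25) - 3467) = √(61 - 3467) = √(-3406) = I*√3406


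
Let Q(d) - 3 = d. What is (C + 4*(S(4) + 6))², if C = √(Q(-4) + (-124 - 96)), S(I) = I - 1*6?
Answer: (16 + I*√221)² ≈ 35.0 + 475.71*I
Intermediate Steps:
Q(d) = 3 + d
S(I) = -6 + I (S(I) = I - 6 = -6 + I)
C = I*√221 (C = √((3 - 4) + (-124 - 96)) = √(-1 - 220) = √(-221) = I*√221 ≈ 14.866*I)
(C + 4*(S(4) + 6))² = (I*√221 + 4*((-6 + 4) + 6))² = (I*√221 + 4*(-2 + 6))² = (I*√221 + 4*4)² = (I*√221 + 16)² = (16 + I*√221)²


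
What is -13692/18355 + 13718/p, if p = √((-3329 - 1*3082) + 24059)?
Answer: -13692/18355 + 6859*√1103/2206 ≈ 102.52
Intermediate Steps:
p = 4*√1103 (p = √((-3329 - 3082) + 24059) = √(-6411 + 24059) = √17648 = 4*√1103 ≈ 132.85)
-13692/18355 + 13718/p = -13692/18355 + 13718/((4*√1103)) = -13692*1/18355 + 13718*(√1103/4412) = -13692/18355 + 6859*√1103/2206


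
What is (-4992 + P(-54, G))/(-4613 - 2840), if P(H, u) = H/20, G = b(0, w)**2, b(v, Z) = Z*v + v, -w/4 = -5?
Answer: 49947/74530 ≈ 0.67016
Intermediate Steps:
w = 20 (w = -4*(-5) = 20)
b(v, Z) = v + Z*v
G = 0 (G = (0*(1 + 20))**2 = (0*21)**2 = 0**2 = 0)
P(H, u) = H/20 (P(H, u) = H*(1/20) = H/20)
(-4992 + P(-54, G))/(-4613 - 2840) = (-4992 + (1/20)*(-54))/(-4613 - 2840) = (-4992 - 27/10)/(-7453) = -49947/10*(-1/7453) = 49947/74530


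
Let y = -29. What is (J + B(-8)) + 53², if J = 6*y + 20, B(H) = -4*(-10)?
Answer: 2695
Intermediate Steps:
B(H) = 40
J = -154 (J = 6*(-29) + 20 = -174 + 20 = -154)
(J + B(-8)) + 53² = (-154 + 40) + 53² = -114 + 2809 = 2695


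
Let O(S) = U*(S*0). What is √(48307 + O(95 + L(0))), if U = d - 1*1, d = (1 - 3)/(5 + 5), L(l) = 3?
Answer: √48307 ≈ 219.79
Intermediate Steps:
d = -⅕ (d = -2/10 = -2*⅒ = -⅕ ≈ -0.20000)
U = -6/5 (U = -⅕ - 1*1 = -⅕ - 1 = -6/5 ≈ -1.2000)
O(S) = 0 (O(S) = -6*S*0/5 = -6/5*0 = 0)
√(48307 + O(95 + L(0))) = √(48307 + 0) = √48307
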